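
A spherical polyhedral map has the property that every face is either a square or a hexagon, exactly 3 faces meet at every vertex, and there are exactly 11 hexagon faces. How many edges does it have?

Let x be the number of squares; then F = 11 + x.
Edge–face incidences: 2E = 6·11 + 4·x = 66 + 4x.
Every vertex has degree 3, so 3V = 2E.
Euler: V − E + F = 2 ⇒ (2E)/3 − E + (11 + x) = 2.
Multiply by 6: 2·(2E) − 3·(2E) + 6·(11 + x) = 12, i.e. 66 + 6x − (66 + 4x) = 12.
Collecting terms: 2x = 12, so x = 6.
Then 2E = 66 + 4·6 = 90, so E = 45, V = 2E/3 = 30, F = 11 + 6 = 17.

45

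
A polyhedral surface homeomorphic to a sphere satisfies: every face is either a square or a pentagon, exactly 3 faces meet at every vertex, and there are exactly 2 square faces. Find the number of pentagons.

Let x be the number of pentagons; then F = 2 + x.
Edge–face incidences: 2E = 4·2 + 5·x = 8 + 5x.
Every vertex has degree 3, so 3V = 2E.
Euler: V − E + F = 2 ⇒ (2E)/3 − E + (2 + x) = 2.
Multiply by 6: 2·(2E) − 3·(2E) + 6·(2 + x) = 12, i.e. 12 + 6x − (8 + 5x) = 12.
Collecting terms: x + 4 = 12, so x = 8.
Then 2E = 8 + 5·8 = 48, so E = 24, V = 2E/3 = 16, F = 2 + 8 = 10.

8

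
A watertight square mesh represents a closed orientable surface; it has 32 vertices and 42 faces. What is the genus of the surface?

6

Every face is a square, so 2E = 4·42 = 168, giving E = 84.
χ = V − E + F = 32 − 84 + 42 = -10.
For a closed orientable surface χ = 2 − 2g, so g = (2 − (-10))/2 = 6.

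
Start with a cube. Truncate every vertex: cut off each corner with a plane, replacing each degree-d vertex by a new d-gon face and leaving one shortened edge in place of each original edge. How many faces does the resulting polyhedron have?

14

The base solid has V = 8, E = 12, F = 6.
Truncation replaces each original edge-end by a new vertex, so V′ = 2E = 24.
Each original edge survives, and each old vertex of degree d contributes d new edges; summing degrees gives Σd = 2E, so E′ = E + 2E = 3E = 36.
Each original face survives and each original vertex becomes one new face: F′ = F + V = 14.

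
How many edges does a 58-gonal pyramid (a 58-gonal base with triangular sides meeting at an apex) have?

A pyramid on an n-gon base has one n-gon and n triangles: V = 58 + 1 = 59, E = 2·58 = 116, F = 58 + 1 = 59.

116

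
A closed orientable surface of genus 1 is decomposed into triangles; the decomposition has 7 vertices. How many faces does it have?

χ = 2 − 2·1 = 0, and every face is a triangle so 3F = 2E.
V − E + F = 0 with E = 3F/2 gives 7 − (3/2 − 1)·F = 0, so F = 14 and E = 21.

14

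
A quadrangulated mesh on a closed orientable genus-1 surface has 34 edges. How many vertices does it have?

χ = 2 − 2·1 = 0, and every face is a square so 4F = 2E.
F = 2E/4 = 17. Then V = 0 + E − F = 0 + 34 − 17 = 17.

17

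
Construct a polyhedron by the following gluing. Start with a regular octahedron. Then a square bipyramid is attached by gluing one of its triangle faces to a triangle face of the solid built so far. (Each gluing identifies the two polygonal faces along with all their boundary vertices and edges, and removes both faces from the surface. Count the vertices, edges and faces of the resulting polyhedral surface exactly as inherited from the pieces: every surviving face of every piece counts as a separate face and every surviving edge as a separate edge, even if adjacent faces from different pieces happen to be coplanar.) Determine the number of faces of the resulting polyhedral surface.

A regular octahedron: V=6, E=12, F=8.
Attach a square bipyramid (V=6, E=12, F=8) along a 3-gon: merge 3 vertices and 3 edges, delete both glued faces → V=9, E=21, F=14.
Check: V − E + F = 9 − 21 + 14 = 2.

14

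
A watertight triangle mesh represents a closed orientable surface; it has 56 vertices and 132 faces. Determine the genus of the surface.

Every face is a triangle, so 2E = 3·132 = 396, giving E = 198.
χ = V − E + F = 56 − 198 + 132 = -10.
For a closed orientable surface χ = 2 − 2g, so g = (2 − (-10))/2 = 6.

6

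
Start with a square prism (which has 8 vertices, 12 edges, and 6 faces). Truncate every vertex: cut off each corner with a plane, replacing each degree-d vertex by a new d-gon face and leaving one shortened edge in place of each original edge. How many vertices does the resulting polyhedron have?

Truncation replaces each original edge-end by a new vertex, so V′ = 2E = 24.
Each original edge survives, and each old vertex of degree d contributes d new edges; summing degrees gives Σd = 2E, so E′ = E + 2E = 3E = 36.
Each original face survives and each original vertex becomes one new face: F′ = F + V = 14.

24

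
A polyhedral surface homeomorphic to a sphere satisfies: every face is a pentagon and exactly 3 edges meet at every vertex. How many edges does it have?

Each face has 5 edges and each edge borders two faces, so 2E = 5F.
Each vertex has degree 3, so 3V = 2E and hence V = 5F/3.
Euler: V − E + F = 2 ⇒ (5F/3) − (5F/2) + F = 2.
Multiply by 6: (10 − 15 + 6)F = 12, i.e. 1F = 12.
So F = 12, E = 5·12/2 = 30, V = 5·12/3 = 20.

30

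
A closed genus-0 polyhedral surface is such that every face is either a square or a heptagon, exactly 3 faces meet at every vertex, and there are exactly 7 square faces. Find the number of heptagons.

2

Let x be the number of heptagons; then F = 7 + x.
Edge–face incidences: 2E = 4·7 + 7·x = 28 + 7x.
Every vertex has degree 3, so 3V = 2E.
Euler: V − E + F = 2 ⇒ (2E)/3 − E + (7 + x) = 2.
Multiply by 6: 2·(2E) − 3·(2E) + 6·(7 + x) = 12, i.e. 42 + 6x − (28 + 7x) = 12.
Collecting terms: −x + 14 = 12, so −x = −2, so x = 2.
Then 2E = 28 + 7·2 = 42, so E = 21, V = 2E/3 = 14, F = 7 + 2 = 9.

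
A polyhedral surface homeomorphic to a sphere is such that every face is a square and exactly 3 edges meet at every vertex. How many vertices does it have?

8

Each face has 4 edges and each edge borders two faces, so 2E = 4F.
Each vertex has degree 3, so 3V = 2E and hence V = 4F/3.
Euler: V − E + F = 2 ⇒ (4F/3) − (4F/2) + F = 2.
Multiply by 6: (8 − 12 + 6)F = 12, i.e. 2F = 12.
So F = 6, E = 4·6/2 = 12, V = 4·6/3 = 8.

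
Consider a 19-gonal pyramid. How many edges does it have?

38

A pyramid on an n-gon base has one n-gon and n triangles: V = 19 + 1 = 20, E = 2·19 = 38, F = 19 + 1 = 20.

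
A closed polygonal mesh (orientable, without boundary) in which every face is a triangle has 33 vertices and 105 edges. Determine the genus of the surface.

Every face is a triangle and each edge borders two faces, so 3F = 2·105, giving F = 70.
χ = V − E + F = 33 − 105 + 70 = -2.
For a closed orientable surface χ = 2 − 2g, so g = (2 − (-2))/2 = 2.

2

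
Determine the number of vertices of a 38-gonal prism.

A prism on an n-gon has two n-gon bases and n rectangular sides: V = 2·38 = 76, E = 3·38 = 114, F = 38 + 2 = 40.
Check: V − E + F = 76 − 114 + 40 = 2.

76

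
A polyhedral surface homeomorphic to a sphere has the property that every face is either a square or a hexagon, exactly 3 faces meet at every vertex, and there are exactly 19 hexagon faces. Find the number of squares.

6

Let x be the number of squares; then F = 19 + x.
Edge–face incidences: 2E = 6·19 + 4·x = 114 + 4x.
Every vertex has degree 3, so 3V = 2E.
Euler: V − E + F = 2 ⇒ (2E)/3 − E + (19 + x) = 2.
Multiply by 6: 2·(2E) − 3·(2E) + 6·(19 + x) = 12, i.e. 114 + 6x − (114 + 4x) = 12.
Collecting terms: 2x = 12, so x = 6.
Then 2E = 114 + 4·6 = 138, so E = 69, V = 2E/3 = 46, F = 19 + 6 = 25.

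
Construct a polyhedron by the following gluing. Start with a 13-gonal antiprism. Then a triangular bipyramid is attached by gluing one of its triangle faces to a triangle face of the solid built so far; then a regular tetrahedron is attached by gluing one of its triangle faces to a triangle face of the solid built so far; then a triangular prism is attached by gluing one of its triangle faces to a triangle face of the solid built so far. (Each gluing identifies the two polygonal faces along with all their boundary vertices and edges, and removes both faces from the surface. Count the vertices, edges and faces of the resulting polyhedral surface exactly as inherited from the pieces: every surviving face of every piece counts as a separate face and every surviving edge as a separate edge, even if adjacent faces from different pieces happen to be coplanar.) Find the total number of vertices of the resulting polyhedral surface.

A 13-gonal antiprism: V=26, E=52, F=28.
Attach a triangular bipyramid (V=5, E=9, F=6) along a 3-gon: merge 3 vertices and 3 edges, delete both glued faces → V=28, E=58, F=32.
Attach a regular tetrahedron (V=4, E=6, F=4) along a 3-gon: merge 3 vertices and 3 edges, delete both glued faces → V=29, E=61, F=34.
Attach a triangular prism (V=6, E=9, F=5) along a 3-gon: merge 3 vertices and 3 edges, delete both glued faces → V=32, E=67, F=37.
Check: V − E + F = 32 − 67 + 37 = 2.

32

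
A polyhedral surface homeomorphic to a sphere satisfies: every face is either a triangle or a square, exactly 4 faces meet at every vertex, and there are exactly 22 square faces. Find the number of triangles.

8

Let x be the number of triangles; then F = 22 + x.
Edge–face incidences: 2E = 4·22 + 3·x = 88 + 3x.
Every vertex has degree 4, so 4V = 2E.
Euler: V − E + F = 2 ⇒ (2E)/4 − E + (22 + x) = 2.
Multiply by 8: 2·(2E) − 4·(2E) + 8·(22 + x) = 16, i.e. 176 + 8x − 2·(88 + 3x) = 16.
Collecting terms: 2x = 16, so x = 8.
Then 2E = 88 + 3·8 = 112, so E = 56, V = 2E/4 = 28, F = 22 + 8 = 30.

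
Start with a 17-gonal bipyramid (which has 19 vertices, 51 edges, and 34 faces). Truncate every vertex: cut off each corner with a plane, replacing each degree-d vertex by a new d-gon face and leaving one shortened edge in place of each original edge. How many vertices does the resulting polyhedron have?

Truncation replaces each original edge-end by a new vertex, so V′ = 2E = 102.
Each original edge survives, and each old vertex of degree d contributes d new edges; summing degrees gives Σd = 2E, so E′ = E + 2E = 3E = 153.
Each original face survives and each original vertex becomes one new face: F′ = F + V = 53.

102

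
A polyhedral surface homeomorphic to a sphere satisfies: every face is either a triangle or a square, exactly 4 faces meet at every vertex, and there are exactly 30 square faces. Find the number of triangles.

Let x be the number of triangles; then F = 30 + x.
Edge–face incidences: 2E = 4·30 + 3·x = 120 + 3x.
Every vertex has degree 4, so 4V = 2E.
Euler: V − E + F = 2 ⇒ (2E)/4 − E + (30 + x) = 2.
Multiply by 8: 2·(2E) − 4·(2E) + 8·(30 + x) = 16, i.e. 240 + 8x − 2·(120 + 3x) = 16.
Collecting terms: 2x = 16, so x = 8.
Then 2E = 120 + 3·8 = 144, so E = 72, V = 2E/4 = 36, F = 30 + 8 = 38.

8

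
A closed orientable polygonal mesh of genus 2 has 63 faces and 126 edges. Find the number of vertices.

61

For a closed orientable surface of genus 2, χ = 2 − 2·2 = -2.
V = -2 + E − F = -2 + 126 − 63 = 61.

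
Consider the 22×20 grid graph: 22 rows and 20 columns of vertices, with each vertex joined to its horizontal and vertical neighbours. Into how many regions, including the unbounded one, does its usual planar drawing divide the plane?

The grid has V = 22·20 = 440 vertices and E = 22·19 + 20·21 = 838 edges.
F = 2 − V + E = 2 − 440 + 838 = 400.

400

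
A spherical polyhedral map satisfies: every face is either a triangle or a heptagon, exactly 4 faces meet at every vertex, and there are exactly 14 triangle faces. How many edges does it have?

Let x be the number of heptagons; then F = 14 + x.
Edge–face incidences: 2E = 3·14 + 7·x = 42 + 7x.
Every vertex has degree 4, so 4V = 2E.
Euler: V − E + F = 2 ⇒ (2E)/4 − E + (14 + x) = 2.
Multiply by 8: 2·(2E) − 4·(2E) + 8·(14 + x) = 16, i.e. 112 + 8x − 2·(42 + 7x) = 16.
Collecting terms: −6x + 28 = 16, so −6x = −12, so x = 2.
Then 2E = 42 + 7·2 = 56, so E = 28, V = 2E/4 = 14, F = 14 + 2 = 16.

28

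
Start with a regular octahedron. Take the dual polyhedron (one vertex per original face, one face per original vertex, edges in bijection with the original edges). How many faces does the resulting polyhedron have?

6

The base solid has V = 6, E = 12, F = 8.
The dual swaps V and F and preserves E: V′ = F = 8, E′ = E = 12, F′ = V = 6.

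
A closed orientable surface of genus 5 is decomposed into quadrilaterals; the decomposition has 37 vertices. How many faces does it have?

χ = 2 − 2·5 = -8, and every face is a square so 4F = 2E.
V − E + F = -8 with E = 4F/2 gives 37 − (4/2 − 1)·F = -8, so F = 45 and E = 90.

45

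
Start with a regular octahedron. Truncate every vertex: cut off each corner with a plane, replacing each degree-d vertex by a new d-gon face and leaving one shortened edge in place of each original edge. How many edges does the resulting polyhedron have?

36

The base solid has V = 6, E = 12, F = 8.
Truncation replaces each original edge-end by a new vertex, so V′ = 2E = 24.
Each original edge survives, and each old vertex of degree d contributes d new edges; summing degrees gives Σd = 2E, so E′ = E + 2E = 3E = 36.
Each original face survives and each original vertex becomes one new face: F′ = F + V = 14.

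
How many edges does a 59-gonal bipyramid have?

A bipyramid over an n-gon has 2n triangular faces and n + 2 vertices: V = 59 + 2 = 61, E = 3·59 = 177, F = 2·59 = 118.
Check: V − E + F = 61 − 177 + 118 = 2.

177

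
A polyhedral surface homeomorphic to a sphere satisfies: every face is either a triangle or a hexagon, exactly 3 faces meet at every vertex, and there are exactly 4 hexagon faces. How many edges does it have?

Let x be the number of triangles; then F = 4 + x.
Edge–face incidences: 2E = 6·4 + 3·x = 24 + 3x.
Every vertex has degree 3, so 3V = 2E.
Euler: V − E + F = 2 ⇒ (2E)/3 − E + (4 + x) = 2.
Multiply by 6: 2·(2E) − 3·(2E) + 6·(4 + x) = 12, i.e. 24 + 6x − (24 + 3x) = 12.
Collecting terms: 3x = 12, so x = 4.
Then 2E = 24 + 3·4 = 36, so E = 18, V = 2E/3 = 12, F = 4 + 4 = 8.

18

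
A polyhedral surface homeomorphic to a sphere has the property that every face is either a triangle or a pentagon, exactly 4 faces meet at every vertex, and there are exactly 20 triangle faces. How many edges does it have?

Let x be the number of pentagons; then F = 20 + x.
Edge–face incidences: 2E = 3·20 + 5·x = 60 + 5x.
Every vertex has degree 4, so 4V = 2E.
Euler: V − E + F = 2 ⇒ (2E)/4 − E + (20 + x) = 2.
Multiply by 8: 2·(2E) − 4·(2E) + 8·(20 + x) = 16, i.e. 160 + 8x − 2·(60 + 5x) = 16.
Collecting terms: −2x + 40 = 16, so −2x = −24, so x = 12.
Then 2E = 60 + 5·12 = 120, so E = 60, V = 2E/4 = 30, F = 20 + 12 = 32.

60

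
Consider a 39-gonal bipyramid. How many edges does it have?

117

A bipyramid over an n-gon has 2n triangular faces and n + 2 vertices: V = 39 + 2 = 41, E = 3·39 = 117, F = 2·39 = 78.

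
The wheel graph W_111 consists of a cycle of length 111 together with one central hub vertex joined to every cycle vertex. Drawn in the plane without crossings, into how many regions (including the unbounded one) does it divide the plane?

112

W_111 has V = 111 + 1 = 112 vertices and E = 2·111 = 222 edges.
By Euler's formula F = 2 − V + E = 2 − 112 + 222 = 112.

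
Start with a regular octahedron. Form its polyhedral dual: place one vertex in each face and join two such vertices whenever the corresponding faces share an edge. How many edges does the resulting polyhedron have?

The base solid has V = 6, E = 12, F = 8.
The dual swaps V and F and preserves E: V′ = F = 8, E′ = E = 12, F′ = V = 6.

12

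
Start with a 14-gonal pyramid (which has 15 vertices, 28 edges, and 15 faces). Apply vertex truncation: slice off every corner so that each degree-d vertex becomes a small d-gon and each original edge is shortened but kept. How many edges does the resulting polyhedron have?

Truncation replaces each original edge-end by a new vertex, so V′ = 2E = 56.
Each original edge survives, and each old vertex of degree d contributes d new edges; summing degrees gives Σd = 2E, so E′ = E + 2E = 3E = 84.
Each original face survives and each original vertex becomes one new face: F′ = F + V = 30.

84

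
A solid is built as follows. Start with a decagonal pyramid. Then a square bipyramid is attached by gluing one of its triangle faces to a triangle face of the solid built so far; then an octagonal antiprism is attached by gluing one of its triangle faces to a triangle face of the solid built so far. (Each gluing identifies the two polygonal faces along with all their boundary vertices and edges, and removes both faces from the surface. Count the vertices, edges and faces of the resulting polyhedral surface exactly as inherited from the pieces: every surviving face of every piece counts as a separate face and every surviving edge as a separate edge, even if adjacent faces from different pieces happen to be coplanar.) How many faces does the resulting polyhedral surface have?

33

A decagonal pyramid: V=11, E=20, F=11.
Attach a square bipyramid (V=6, E=12, F=8) along a 3-gon: merge 3 vertices and 3 edges, delete both glued faces → V=14, E=29, F=17.
Attach an octagonal antiprism (V=16, E=32, F=18) along a 3-gon: merge 3 vertices and 3 edges, delete both glued faces → V=27, E=58, F=33.
Check: V − E + F = 27 − 58 + 33 = 2.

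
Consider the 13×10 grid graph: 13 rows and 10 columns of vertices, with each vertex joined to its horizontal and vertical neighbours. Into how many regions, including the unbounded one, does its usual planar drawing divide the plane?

109

The grid has V = 13·10 = 130 vertices and E = 13·9 + 10·12 = 237 edges.
F = 2 − V + E = 2 − 130 + 237 = 109.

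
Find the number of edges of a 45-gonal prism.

A prism on an n-gon has two n-gon bases and n rectangular sides: V = 2·45 = 90, E = 3·45 = 135, F = 45 + 2 = 47.

135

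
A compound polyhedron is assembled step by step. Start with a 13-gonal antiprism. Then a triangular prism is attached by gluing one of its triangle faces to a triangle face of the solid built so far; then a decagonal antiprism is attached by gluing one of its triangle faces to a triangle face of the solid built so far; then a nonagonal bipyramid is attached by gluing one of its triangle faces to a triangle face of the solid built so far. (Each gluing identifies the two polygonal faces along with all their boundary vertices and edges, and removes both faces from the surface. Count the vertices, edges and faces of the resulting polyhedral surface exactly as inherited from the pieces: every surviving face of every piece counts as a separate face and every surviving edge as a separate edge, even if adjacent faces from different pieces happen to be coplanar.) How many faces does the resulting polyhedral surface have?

67

A 13-gonal antiprism: V=26, E=52, F=28.
Attach a triangular prism (V=6, E=9, F=5) along a 3-gon: merge 3 vertices and 3 edges, delete both glued faces → V=29, E=58, F=31.
Attach a decagonal antiprism (V=20, E=40, F=22) along a 3-gon: merge 3 vertices and 3 edges, delete both glued faces → V=46, E=95, F=51.
Attach a nonagonal bipyramid (V=11, E=27, F=18) along a 3-gon: merge 3 vertices and 3 edges, delete both glued faces → V=54, E=119, F=67.
Check: V − E + F = 54 − 119 + 67 = 2.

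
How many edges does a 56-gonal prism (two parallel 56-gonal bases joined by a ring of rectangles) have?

A prism on an n-gon has two n-gon bases and n rectangular sides: V = 2·56 = 112, E = 3·56 = 168, F = 56 + 2 = 58.

168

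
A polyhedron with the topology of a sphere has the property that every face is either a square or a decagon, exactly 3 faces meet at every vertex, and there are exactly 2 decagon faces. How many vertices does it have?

Let x be the number of squares; then F = 2 + x.
Edge–face incidences: 2E = 10·2 + 4·x = 20 + 4x.
Every vertex has degree 3, so 3V = 2E.
Euler: V − E + F = 2 ⇒ (2E)/3 − E + (2 + x) = 2.
Multiply by 6: 2·(2E) − 3·(2E) + 6·(2 + x) = 12, i.e. 12 + 6x − (20 + 4x) = 12.
Collecting terms: 2x − 8 = 12, so 2x = 20, so x = 10.
Then 2E = 20 + 4·10 = 60, so E = 30, V = 2E/3 = 20, F = 2 + 10 = 12.

20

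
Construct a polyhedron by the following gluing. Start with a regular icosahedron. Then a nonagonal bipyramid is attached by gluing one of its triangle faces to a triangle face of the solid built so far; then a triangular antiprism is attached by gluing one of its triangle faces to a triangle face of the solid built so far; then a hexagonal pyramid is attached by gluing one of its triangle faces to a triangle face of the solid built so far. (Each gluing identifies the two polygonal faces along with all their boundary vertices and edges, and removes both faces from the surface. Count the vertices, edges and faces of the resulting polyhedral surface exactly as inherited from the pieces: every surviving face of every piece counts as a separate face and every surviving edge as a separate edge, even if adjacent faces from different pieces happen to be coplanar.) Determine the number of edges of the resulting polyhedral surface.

A regular icosahedron: V=12, E=30, F=20.
Attach a nonagonal bipyramid (V=11, E=27, F=18) along a 3-gon: merge 3 vertices and 3 edges, delete both glued faces → V=20, E=54, F=36.
Attach a triangular antiprism (V=6, E=12, F=8) along a 3-gon: merge 3 vertices and 3 edges, delete both glued faces → V=23, E=63, F=42.
Attach a hexagonal pyramid (V=7, E=12, F=7) along a 3-gon: merge 3 vertices and 3 edges, delete both glued faces → V=27, E=72, F=47.
Check: V − E + F = 27 − 72 + 47 = 2.

72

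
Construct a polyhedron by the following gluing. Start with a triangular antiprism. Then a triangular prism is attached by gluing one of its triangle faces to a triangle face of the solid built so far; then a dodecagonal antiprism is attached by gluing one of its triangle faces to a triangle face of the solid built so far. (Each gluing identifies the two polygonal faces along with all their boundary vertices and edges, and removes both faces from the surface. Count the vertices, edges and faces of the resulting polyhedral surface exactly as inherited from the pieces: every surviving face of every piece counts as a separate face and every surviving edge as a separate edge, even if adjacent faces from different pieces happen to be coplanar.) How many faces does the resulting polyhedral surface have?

35

A triangular antiprism: V=6, E=12, F=8.
Attach a triangular prism (V=6, E=9, F=5) along a 3-gon: merge 3 vertices and 3 edges, delete both glued faces → V=9, E=18, F=11.
Attach a dodecagonal antiprism (V=24, E=48, F=26) along a 3-gon: merge 3 vertices and 3 edges, delete both glued faces → V=30, E=63, F=35.
Check: V − E + F = 30 − 63 + 35 = 2.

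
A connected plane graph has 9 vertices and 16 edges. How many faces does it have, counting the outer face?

Euler's formula for a connected plane graph: V − E + F = 2, so F = 2 − 9 + 16 = 9.

9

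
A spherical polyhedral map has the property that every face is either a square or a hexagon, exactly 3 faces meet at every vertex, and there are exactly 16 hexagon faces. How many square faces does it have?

6

Let x be the number of squares; then F = 16 + x.
Edge–face incidences: 2E = 6·16 + 4·x = 96 + 4x.
Every vertex has degree 3, so 3V = 2E.
Euler: V − E + F = 2 ⇒ (2E)/3 − E + (16 + x) = 2.
Multiply by 6: 2·(2E) − 3·(2E) + 6·(16 + x) = 12, i.e. 96 + 6x − (96 + 4x) = 12.
Collecting terms: 2x = 12, so x = 6.
Then 2E = 96 + 4·6 = 120, so E = 60, V = 2E/3 = 40, F = 16 + 6 = 22.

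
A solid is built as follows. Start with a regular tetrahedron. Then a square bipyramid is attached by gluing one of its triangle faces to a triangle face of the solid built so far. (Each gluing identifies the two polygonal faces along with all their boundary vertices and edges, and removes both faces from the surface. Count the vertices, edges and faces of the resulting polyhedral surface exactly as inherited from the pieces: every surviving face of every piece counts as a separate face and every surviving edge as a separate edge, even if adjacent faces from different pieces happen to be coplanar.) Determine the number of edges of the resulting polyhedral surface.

A regular tetrahedron: V=4, E=6, F=4.
Attach a square bipyramid (V=6, E=12, F=8) along a 3-gon: merge 3 vertices and 3 edges, delete both glued faces → V=7, E=15, F=10.
Check: V − E + F = 7 − 15 + 10 = 2.

15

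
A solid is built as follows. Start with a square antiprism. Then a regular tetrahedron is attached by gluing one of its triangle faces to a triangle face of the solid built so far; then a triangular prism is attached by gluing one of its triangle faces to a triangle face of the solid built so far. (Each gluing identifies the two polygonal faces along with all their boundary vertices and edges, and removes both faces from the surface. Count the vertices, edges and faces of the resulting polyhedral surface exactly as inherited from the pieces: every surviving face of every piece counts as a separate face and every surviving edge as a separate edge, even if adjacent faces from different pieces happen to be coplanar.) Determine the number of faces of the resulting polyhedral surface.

A square antiprism: V=8, E=16, F=10.
Attach a regular tetrahedron (V=4, E=6, F=4) along a 3-gon: merge 3 vertices and 3 edges, delete both glued faces → V=9, E=19, F=12.
Attach a triangular prism (V=6, E=9, F=5) along a 3-gon: merge 3 vertices and 3 edges, delete both glued faces → V=12, E=25, F=15.
Check: V − E + F = 12 − 25 + 15 = 2.

15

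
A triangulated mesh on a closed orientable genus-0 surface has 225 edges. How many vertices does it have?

77

χ = 2 − 2·0 = 2, and every face is a triangle so 3F = 2E.
F = 2E/3 = 150. Then V = 2 + E − F = 2 + 225 − 150 = 77.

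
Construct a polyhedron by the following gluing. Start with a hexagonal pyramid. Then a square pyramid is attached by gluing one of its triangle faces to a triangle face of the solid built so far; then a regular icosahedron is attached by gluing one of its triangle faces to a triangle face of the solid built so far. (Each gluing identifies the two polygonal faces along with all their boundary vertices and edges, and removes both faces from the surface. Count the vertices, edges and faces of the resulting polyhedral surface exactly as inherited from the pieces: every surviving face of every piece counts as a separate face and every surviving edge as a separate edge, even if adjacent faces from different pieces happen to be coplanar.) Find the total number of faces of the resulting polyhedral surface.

A hexagonal pyramid: V=7, E=12, F=7.
Attach a square pyramid (V=5, E=8, F=5) along a 3-gon: merge 3 vertices and 3 edges, delete both glued faces → V=9, E=17, F=10.
Attach a regular icosahedron (V=12, E=30, F=20) along a 3-gon: merge 3 vertices and 3 edges, delete both glued faces → V=18, E=44, F=28.
Check: V − E + F = 18 − 44 + 28 = 2.

28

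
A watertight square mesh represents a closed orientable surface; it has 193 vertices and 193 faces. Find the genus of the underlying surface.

Every face is a square, so 2E = 4·193 = 772, giving E = 386.
χ = V − E + F = 193 − 386 + 193 = 0.
For a closed orientable surface χ = 2 − 2g, so g = (2 − (0))/2 = 1.

1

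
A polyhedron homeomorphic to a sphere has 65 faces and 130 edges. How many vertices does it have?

Here V − E + F = 2.
V = 2 + E − F = 2 + 130 − 65 = 67.

67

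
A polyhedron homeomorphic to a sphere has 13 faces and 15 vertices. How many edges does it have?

Here V − E + F = 2.
E = V + F − (2) = 15 + 13 − (2) = 26.

26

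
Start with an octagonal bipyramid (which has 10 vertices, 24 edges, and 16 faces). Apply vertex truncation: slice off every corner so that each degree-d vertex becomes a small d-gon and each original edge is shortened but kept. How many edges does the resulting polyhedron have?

72

Truncation replaces each original edge-end by a new vertex, so V′ = 2E = 48.
Each original edge survives, and each old vertex of degree d contributes d new edges; summing degrees gives Σd = 2E, so E′ = E + 2E = 3E = 72.
Each original face survives and each original vertex becomes one new face: F′ = F + V = 26.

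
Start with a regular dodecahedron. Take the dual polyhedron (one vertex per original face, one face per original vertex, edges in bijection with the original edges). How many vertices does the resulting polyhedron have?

12

The base solid has V = 20, E = 30, F = 12.
The dual swaps V and F and preserves E: V′ = F = 12, E′ = E = 30, F′ = V = 20.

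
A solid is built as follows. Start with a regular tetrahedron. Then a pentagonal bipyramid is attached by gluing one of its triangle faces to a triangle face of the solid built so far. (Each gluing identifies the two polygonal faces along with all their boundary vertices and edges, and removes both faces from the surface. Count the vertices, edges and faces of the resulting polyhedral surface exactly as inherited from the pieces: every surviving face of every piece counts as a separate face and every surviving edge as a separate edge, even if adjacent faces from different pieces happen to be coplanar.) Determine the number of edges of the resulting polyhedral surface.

18

A regular tetrahedron: V=4, E=6, F=4.
Attach a pentagonal bipyramid (V=7, E=15, F=10) along a 3-gon: merge 3 vertices and 3 edges, delete both glued faces → V=8, E=18, F=12.
Check: V − E + F = 8 − 18 + 12 = 2.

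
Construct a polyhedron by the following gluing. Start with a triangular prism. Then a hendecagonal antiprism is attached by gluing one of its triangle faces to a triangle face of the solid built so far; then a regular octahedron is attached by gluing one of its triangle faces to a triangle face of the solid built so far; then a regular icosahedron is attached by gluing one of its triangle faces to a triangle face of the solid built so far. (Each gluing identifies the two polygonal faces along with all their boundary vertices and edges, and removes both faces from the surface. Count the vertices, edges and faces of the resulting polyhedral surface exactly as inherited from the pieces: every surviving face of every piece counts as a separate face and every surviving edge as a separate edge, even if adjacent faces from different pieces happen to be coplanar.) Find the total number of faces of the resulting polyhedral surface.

51

A triangular prism: V=6, E=9, F=5.
Attach a hendecagonal antiprism (V=22, E=44, F=24) along a 3-gon: merge 3 vertices and 3 edges, delete both glued faces → V=25, E=50, F=27.
Attach a regular octahedron (V=6, E=12, F=8) along a 3-gon: merge 3 vertices and 3 edges, delete both glued faces → V=28, E=59, F=33.
Attach a regular icosahedron (V=12, E=30, F=20) along a 3-gon: merge 3 vertices and 3 edges, delete both glued faces → V=37, E=86, F=51.
Check: V − E + F = 37 − 86 + 51 = 2.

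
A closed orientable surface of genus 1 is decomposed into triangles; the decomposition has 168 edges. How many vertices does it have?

56

χ = 2 − 2·1 = 0, and every face is a triangle so 3F = 2E.
F = 2E/3 = 112. Then V = 0 + E − F = 0 + 168 − 112 = 56.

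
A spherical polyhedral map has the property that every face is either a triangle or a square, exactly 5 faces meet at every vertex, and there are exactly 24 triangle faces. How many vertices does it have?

Let x be the number of squares; then F = 24 + x.
Edge–face incidences: 2E = 3·24 + 4·x = 72 + 4x.
Every vertex has degree 5, so 5V = 2E.
Euler: V − E + F = 2 ⇒ (2E)/5 − E + (24 + x) = 2.
Multiply by 10: 2·(2E) − 5·(2E) + 10·(24 + x) = 20, i.e. 240 + 10x − 3·(72 + 4x) = 20.
Collecting terms: −2x + 24 = 20, so −2x = −4, so x = 2.
Then 2E = 72 + 4·2 = 80, so E = 40, V = 2E/5 = 16, F = 24 + 2 = 26.

16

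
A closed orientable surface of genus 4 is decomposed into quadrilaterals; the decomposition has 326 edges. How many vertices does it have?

157

χ = 2 − 2·4 = -6, and every face is a square so 4F = 2E.
F = 2E/4 = 163. Then V = -6 + E − F = -6 + 326 − 163 = 157.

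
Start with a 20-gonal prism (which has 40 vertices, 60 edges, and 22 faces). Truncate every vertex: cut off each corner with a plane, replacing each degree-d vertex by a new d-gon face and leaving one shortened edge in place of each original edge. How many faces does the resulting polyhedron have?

Truncation replaces each original edge-end by a new vertex, so V′ = 2E = 120.
Each original edge survives, and each old vertex of degree d contributes d new edges; summing degrees gives Σd = 2E, so E′ = E + 2E = 3E = 180.
Each original face survives and each original vertex becomes one new face: F′ = F + V = 62.

62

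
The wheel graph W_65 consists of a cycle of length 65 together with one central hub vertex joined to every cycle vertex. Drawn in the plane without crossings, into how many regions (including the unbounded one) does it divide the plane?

W_65 has V = 65 + 1 = 66 vertices and E = 2·65 = 130 edges.
By Euler's formula F = 2 − V + E = 2 − 66 + 130 = 66.

66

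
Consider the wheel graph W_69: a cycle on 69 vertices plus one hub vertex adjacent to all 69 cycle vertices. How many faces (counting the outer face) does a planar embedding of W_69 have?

70

W_69 has V = 69 + 1 = 70 vertices and E = 2·69 = 138 edges.
By Euler's formula F = 2 − V + E = 2 − 70 + 138 = 70.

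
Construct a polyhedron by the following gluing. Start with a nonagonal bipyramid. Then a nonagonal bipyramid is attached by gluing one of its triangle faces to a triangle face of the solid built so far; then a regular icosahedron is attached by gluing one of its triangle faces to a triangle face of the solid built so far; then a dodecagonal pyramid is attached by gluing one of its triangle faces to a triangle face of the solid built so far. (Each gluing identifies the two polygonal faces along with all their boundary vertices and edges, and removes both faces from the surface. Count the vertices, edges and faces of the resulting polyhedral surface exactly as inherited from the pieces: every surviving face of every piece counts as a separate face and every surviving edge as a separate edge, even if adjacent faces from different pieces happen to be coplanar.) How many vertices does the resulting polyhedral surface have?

A nonagonal bipyramid: V=11, E=27, F=18.
Attach a nonagonal bipyramid (V=11, E=27, F=18) along a 3-gon: merge 3 vertices and 3 edges, delete both glued faces → V=19, E=51, F=34.
Attach a regular icosahedron (V=12, E=30, F=20) along a 3-gon: merge 3 vertices and 3 edges, delete both glued faces → V=28, E=78, F=52.
Attach a dodecagonal pyramid (V=13, E=24, F=13) along a 3-gon: merge 3 vertices and 3 edges, delete both glued faces → V=38, E=99, F=63.
Check: V − E + F = 38 − 99 + 63 = 2.

38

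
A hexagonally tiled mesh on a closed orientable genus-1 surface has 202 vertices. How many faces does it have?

101

χ = 2 − 2·1 = 0, and every face is a hexagon so 6F = 2E.
V − E + F = 0 with E = 6F/2 gives 202 − (6/2 − 1)·F = 0, so F = 101 and E = 303.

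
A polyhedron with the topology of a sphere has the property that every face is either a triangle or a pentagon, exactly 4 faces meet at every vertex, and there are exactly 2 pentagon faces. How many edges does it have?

Let x be the number of triangles; then F = 2 + x.
Edge–face incidences: 2E = 5·2 + 3·x = 10 + 3x.
Every vertex has degree 4, so 4V = 2E.
Euler: V − E + F = 2 ⇒ (2E)/4 − E + (2 + x) = 2.
Multiply by 8: 2·(2E) − 4·(2E) + 8·(2 + x) = 16, i.e. 16 + 8x − 2·(10 + 3x) = 16.
Collecting terms: 2x − 4 = 16, so 2x = 20, so x = 10.
Then 2E = 10 + 3·10 = 40, so E = 20, V = 2E/4 = 10, F = 2 + 10 = 12.

20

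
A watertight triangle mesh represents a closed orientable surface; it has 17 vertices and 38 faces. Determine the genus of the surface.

Every face is a triangle, so 2E = 3·38 = 114, giving E = 57.
χ = V − E + F = 17 − 57 + 38 = -2.
For a closed orientable surface χ = 2 − 2g, so g = (2 − (-2))/2 = 2.

2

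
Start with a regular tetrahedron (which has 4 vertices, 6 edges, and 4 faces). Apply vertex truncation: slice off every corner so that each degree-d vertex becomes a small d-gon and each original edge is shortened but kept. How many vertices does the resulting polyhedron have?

Truncation replaces each original edge-end by a new vertex, so V′ = 2E = 12.
Each original edge survives, and each old vertex of degree d contributes d new edges; summing degrees gives Σd = 2E, so E′ = E + 2E = 3E = 18.
Each original face survives and each original vertex becomes one new face: F′ = F + V = 8.

12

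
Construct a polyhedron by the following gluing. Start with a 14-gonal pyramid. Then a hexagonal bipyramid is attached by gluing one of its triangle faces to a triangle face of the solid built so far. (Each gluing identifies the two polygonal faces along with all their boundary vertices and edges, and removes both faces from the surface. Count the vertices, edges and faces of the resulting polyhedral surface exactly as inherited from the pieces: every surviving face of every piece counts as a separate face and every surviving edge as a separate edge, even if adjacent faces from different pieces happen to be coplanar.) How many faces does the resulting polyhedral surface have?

A 14-gonal pyramid: V=15, E=28, F=15.
Attach a hexagonal bipyramid (V=8, E=18, F=12) along a 3-gon: merge 3 vertices and 3 edges, delete both glued faces → V=20, E=43, F=25.
Check: V − E + F = 20 − 43 + 25 = 2.

25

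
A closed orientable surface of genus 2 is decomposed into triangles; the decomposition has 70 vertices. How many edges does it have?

216

χ = 2 − 2·2 = -2, and every face is a triangle so 3F = 2E.
V − E + F = -2 with E = 3F/2 gives 70 − (3/2 − 1)·F = -2, so F = 144 and E = 216.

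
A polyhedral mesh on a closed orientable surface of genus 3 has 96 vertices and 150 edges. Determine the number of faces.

For a closed orientable surface of genus 3, χ = 2 − 2·3 = -4.
F = -4 − V + E = -4 − 96 + 150 = 50.

50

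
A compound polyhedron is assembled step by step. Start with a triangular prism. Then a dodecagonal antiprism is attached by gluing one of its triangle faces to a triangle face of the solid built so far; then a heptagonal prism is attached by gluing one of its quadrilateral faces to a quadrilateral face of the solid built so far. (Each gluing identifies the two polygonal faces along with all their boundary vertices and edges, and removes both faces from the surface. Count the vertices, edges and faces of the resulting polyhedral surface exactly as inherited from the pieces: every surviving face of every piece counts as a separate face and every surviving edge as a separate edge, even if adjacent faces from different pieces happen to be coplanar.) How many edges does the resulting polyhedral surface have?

71

A triangular prism: V=6, E=9, F=5.
Attach a dodecagonal antiprism (V=24, E=48, F=26) along a 3-gon: merge 3 vertices and 3 edges, delete both glued faces → V=27, E=54, F=29.
Attach a heptagonal prism (V=14, E=21, F=9) along a 4-gon: merge 4 vertices and 4 edges, delete both glued faces → V=37, E=71, F=36.
Check: V − E + F = 37 − 71 + 36 = 2.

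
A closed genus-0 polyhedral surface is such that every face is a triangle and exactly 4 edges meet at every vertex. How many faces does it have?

8

Each face has 3 edges and each edge borders two faces, so 2E = 3F.
Each vertex has degree 4, so 4V = 2E and hence V = 3F/4.
Euler: V − E + F = 2 ⇒ (3F/4) − (3F/2) + F = 2.
Multiply by 8: (6 − 12 + 8)F = 16, i.e. 2F = 16.
So F = 8, E = 3·8/2 = 12, V = 3·8/4 = 6.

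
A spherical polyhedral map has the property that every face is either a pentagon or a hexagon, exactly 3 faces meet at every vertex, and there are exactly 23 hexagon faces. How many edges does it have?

99

Let x be the number of pentagons; then F = 23 + x.
Edge–face incidences: 2E = 6·23 + 5·x = 138 + 5x.
Every vertex has degree 3, so 3V = 2E.
Euler: V − E + F = 2 ⇒ (2E)/3 − E + (23 + x) = 2.
Multiply by 6: 2·(2E) − 3·(2E) + 6·(23 + x) = 12, i.e. 138 + 6x − (138 + 5x) = 12.
Collecting terms: x = 12.
Then 2E = 138 + 5·12 = 198, so E = 99, V = 2E/3 = 66, F = 23 + 12 = 35.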